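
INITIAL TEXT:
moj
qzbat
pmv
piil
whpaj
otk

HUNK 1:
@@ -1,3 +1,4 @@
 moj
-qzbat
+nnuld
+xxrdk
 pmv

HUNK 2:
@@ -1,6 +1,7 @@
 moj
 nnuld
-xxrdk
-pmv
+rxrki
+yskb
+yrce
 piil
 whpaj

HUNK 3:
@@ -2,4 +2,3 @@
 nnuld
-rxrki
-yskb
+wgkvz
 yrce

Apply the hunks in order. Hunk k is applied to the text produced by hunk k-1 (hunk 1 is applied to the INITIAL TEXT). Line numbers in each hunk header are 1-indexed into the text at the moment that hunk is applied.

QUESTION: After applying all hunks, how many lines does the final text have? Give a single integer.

Hunk 1: at line 1 remove [qzbat] add [nnuld,xxrdk] -> 7 lines: moj nnuld xxrdk pmv piil whpaj otk
Hunk 2: at line 1 remove [xxrdk,pmv] add [rxrki,yskb,yrce] -> 8 lines: moj nnuld rxrki yskb yrce piil whpaj otk
Hunk 3: at line 2 remove [rxrki,yskb] add [wgkvz] -> 7 lines: moj nnuld wgkvz yrce piil whpaj otk
Final line count: 7

Answer: 7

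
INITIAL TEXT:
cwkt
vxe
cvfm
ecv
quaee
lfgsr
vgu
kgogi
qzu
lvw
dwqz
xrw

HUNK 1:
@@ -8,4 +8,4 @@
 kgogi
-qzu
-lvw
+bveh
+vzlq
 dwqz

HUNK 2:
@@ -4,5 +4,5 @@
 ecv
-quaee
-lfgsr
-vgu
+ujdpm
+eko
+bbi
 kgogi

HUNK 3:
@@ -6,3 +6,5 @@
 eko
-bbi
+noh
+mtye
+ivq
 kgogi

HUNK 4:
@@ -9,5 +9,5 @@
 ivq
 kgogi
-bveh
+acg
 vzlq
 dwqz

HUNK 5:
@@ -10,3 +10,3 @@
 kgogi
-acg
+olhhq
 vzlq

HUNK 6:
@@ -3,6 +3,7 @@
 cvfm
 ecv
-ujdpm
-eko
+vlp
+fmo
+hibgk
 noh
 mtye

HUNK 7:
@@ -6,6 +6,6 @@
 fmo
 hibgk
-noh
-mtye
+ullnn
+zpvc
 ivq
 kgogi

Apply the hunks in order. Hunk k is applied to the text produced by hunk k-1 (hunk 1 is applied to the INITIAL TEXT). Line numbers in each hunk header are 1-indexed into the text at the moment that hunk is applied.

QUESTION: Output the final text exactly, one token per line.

Answer: cwkt
vxe
cvfm
ecv
vlp
fmo
hibgk
ullnn
zpvc
ivq
kgogi
olhhq
vzlq
dwqz
xrw

Derivation:
Hunk 1: at line 8 remove [qzu,lvw] add [bveh,vzlq] -> 12 lines: cwkt vxe cvfm ecv quaee lfgsr vgu kgogi bveh vzlq dwqz xrw
Hunk 2: at line 4 remove [quaee,lfgsr,vgu] add [ujdpm,eko,bbi] -> 12 lines: cwkt vxe cvfm ecv ujdpm eko bbi kgogi bveh vzlq dwqz xrw
Hunk 3: at line 6 remove [bbi] add [noh,mtye,ivq] -> 14 lines: cwkt vxe cvfm ecv ujdpm eko noh mtye ivq kgogi bveh vzlq dwqz xrw
Hunk 4: at line 9 remove [bveh] add [acg] -> 14 lines: cwkt vxe cvfm ecv ujdpm eko noh mtye ivq kgogi acg vzlq dwqz xrw
Hunk 5: at line 10 remove [acg] add [olhhq] -> 14 lines: cwkt vxe cvfm ecv ujdpm eko noh mtye ivq kgogi olhhq vzlq dwqz xrw
Hunk 6: at line 3 remove [ujdpm,eko] add [vlp,fmo,hibgk] -> 15 lines: cwkt vxe cvfm ecv vlp fmo hibgk noh mtye ivq kgogi olhhq vzlq dwqz xrw
Hunk 7: at line 6 remove [noh,mtye] add [ullnn,zpvc] -> 15 lines: cwkt vxe cvfm ecv vlp fmo hibgk ullnn zpvc ivq kgogi olhhq vzlq dwqz xrw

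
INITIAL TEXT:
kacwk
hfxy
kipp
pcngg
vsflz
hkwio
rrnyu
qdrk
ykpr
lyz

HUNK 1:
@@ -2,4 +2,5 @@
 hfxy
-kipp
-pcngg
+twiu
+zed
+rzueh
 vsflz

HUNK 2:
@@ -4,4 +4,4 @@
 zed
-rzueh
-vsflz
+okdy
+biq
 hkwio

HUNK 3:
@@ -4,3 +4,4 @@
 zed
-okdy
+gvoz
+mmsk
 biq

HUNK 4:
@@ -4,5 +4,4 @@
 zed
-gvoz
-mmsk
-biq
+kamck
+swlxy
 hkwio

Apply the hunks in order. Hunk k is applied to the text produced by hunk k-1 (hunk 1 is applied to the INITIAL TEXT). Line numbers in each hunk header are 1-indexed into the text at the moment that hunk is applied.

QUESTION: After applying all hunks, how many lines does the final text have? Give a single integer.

Answer: 11

Derivation:
Hunk 1: at line 2 remove [kipp,pcngg] add [twiu,zed,rzueh] -> 11 lines: kacwk hfxy twiu zed rzueh vsflz hkwio rrnyu qdrk ykpr lyz
Hunk 2: at line 4 remove [rzueh,vsflz] add [okdy,biq] -> 11 lines: kacwk hfxy twiu zed okdy biq hkwio rrnyu qdrk ykpr lyz
Hunk 3: at line 4 remove [okdy] add [gvoz,mmsk] -> 12 lines: kacwk hfxy twiu zed gvoz mmsk biq hkwio rrnyu qdrk ykpr lyz
Hunk 4: at line 4 remove [gvoz,mmsk,biq] add [kamck,swlxy] -> 11 lines: kacwk hfxy twiu zed kamck swlxy hkwio rrnyu qdrk ykpr lyz
Final line count: 11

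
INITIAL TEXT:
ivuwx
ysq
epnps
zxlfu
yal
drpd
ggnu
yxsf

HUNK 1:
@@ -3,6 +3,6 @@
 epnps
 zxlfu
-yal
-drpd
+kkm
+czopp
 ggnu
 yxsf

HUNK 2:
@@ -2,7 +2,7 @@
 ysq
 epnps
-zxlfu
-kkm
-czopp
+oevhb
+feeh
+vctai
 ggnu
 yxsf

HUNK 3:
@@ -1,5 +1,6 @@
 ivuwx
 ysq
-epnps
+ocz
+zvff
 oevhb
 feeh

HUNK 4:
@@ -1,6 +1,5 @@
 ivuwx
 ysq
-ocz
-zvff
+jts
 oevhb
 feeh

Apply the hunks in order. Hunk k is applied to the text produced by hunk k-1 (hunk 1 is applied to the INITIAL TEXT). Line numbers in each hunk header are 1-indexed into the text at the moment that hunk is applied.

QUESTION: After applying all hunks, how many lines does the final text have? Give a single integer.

Hunk 1: at line 3 remove [yal,drpd] add [kkm,czopp] -> 8 lines: ivuwx ysq epnps zxlfu kkm czopp ggnu yxsf
Hunk 2: at line 2 remove [zxlfu,kkm,czopp] add [oevhb,feeh,vctai] -> 8 lines: ivuwx ysq epnps oevhb feeh vctai ggnu yxsf
Hunk 3: at line 1 remove [epnps] add [ocz,zvff] -> 9 lines: ivuwx ysq ocz zvff oevhb feeh vctai ggnu yxsf
Hunk 4: at line 1 remove [ocz,zvff] add [jts] -> 8 lines: ivuwx ysq jts oevhb feeh vctai ggnu yxsf
Final line count: 8

Answer: 8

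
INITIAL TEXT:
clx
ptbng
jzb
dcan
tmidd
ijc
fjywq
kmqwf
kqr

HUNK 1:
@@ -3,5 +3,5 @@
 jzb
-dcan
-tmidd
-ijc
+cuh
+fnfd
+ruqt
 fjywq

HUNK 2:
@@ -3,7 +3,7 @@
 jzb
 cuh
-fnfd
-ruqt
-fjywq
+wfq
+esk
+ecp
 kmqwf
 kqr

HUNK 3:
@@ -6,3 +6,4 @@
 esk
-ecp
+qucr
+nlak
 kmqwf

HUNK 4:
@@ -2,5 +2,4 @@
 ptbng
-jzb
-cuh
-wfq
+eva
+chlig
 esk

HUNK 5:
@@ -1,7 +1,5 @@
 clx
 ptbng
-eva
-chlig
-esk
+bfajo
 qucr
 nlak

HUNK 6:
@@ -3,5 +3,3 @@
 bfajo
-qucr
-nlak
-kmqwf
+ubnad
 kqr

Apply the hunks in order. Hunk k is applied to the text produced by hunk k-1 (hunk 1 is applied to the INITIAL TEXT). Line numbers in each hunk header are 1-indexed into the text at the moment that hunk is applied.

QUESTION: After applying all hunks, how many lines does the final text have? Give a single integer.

Hunk 1: at line 3 remove [dcan,tmidd,ijc] add [cuh,fnfd,ruqt] -> 9 lines: clx ptbng jzb cuh fnfd ruqt fjywq kmqwf kqr
Hunk 2: at line 3 remove [fnfd,ruqt,fjywq] add [wfq,esk,ecp] -> 9 lines: clx ptbng jzb cuh wfq esk ecp kmqwf kqr
Hunk 3: at line 6 remove [ecp] add [qucr,nlak] -> 10 lines: clx ptbng jzb cuh wfq esk qucr nlak kmqwf kqr
Hunk 4: at line 2 remove [jzb,cuh,wfq] add [eva,chlig] -> 9 lines: clx ptbng eva chlig esk qucr nlak kmqwf kqr
Hunk 5: at line 1 remove [eva,chlig,esk] add [bfajo] -> 7 lines: clx ptbng bfajo qucr nlak kmqwf kqr
Hunk 6: at line 3 remove [qucr,nlak,kmqwf] add [ubnad] -> 5 lines: clx ptbng bfajo ubnad kqr
Final line count: 5

Answer: 5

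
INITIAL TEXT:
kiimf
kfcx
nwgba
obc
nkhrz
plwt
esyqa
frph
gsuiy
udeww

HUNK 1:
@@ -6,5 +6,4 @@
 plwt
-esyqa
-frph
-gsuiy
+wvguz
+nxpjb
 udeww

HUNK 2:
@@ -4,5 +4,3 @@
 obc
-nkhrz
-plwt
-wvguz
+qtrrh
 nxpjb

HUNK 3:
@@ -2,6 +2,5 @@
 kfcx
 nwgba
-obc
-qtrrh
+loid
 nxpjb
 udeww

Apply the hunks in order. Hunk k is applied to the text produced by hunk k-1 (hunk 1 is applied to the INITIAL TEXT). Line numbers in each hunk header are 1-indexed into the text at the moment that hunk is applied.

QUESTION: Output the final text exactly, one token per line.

Hunk 1: at line 6 remove [esyqa,frph,gsuiy] add [wvguz,nxpjb] -> 9 lines: kiimf kfcx nwgba obc nkhrz plwt wvguz nxpjb udeww
Hunk 2: at line 4 remove [nkhrz,plwt,wvguz] add [qtrrh] -> 7 lines: kiimf kfcx nwgba obc qtrrh nxpjb udeww
Hunk 3: at line 2 remove [obc,qtrrh] add [loid] -> 6 lines: kiimf kfcx nwgba loid nxpjb udeww

Answer: kiimf
kfcx
nwgba
loid
nxpjb
udeww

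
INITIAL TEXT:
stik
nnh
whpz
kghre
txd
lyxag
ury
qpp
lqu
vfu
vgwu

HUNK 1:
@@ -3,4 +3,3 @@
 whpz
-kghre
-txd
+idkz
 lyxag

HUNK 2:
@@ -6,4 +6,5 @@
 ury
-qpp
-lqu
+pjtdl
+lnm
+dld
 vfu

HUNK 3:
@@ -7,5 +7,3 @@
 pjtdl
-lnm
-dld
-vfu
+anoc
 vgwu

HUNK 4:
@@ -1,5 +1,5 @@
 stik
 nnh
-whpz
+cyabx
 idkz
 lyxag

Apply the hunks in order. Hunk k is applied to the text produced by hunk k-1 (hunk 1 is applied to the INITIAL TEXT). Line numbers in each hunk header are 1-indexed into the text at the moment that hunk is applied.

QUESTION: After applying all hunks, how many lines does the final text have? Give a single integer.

Answer: 9

Derivation:
Hunk 1: at line 3 remove [kghre,txd] add [idkz] -> 10 lines: stik nnh whpz idkz lyxag ury qpp lqu vfu vgwu
Hunk 2: at line 6 remove [qpp,lqu] add [pjtdl,lnm,dld] -> 11 lines: stik nnh whpz idkz lyxag ury pjtdl lnm dld vfu vgwu
Hunk 3: at line 7 remove [lnm,dld,vfu] add [anoc] -> 9 lines: stik nnh whpz idkz lyxag ury pjtdl anoc vgwu
Hunk 4: at line 1 remove [whpz] add [cyabx] -> 9 lines: stik nnh cyabx idkz lyxag ury pjtdl anoc vgwu
Final line count: 9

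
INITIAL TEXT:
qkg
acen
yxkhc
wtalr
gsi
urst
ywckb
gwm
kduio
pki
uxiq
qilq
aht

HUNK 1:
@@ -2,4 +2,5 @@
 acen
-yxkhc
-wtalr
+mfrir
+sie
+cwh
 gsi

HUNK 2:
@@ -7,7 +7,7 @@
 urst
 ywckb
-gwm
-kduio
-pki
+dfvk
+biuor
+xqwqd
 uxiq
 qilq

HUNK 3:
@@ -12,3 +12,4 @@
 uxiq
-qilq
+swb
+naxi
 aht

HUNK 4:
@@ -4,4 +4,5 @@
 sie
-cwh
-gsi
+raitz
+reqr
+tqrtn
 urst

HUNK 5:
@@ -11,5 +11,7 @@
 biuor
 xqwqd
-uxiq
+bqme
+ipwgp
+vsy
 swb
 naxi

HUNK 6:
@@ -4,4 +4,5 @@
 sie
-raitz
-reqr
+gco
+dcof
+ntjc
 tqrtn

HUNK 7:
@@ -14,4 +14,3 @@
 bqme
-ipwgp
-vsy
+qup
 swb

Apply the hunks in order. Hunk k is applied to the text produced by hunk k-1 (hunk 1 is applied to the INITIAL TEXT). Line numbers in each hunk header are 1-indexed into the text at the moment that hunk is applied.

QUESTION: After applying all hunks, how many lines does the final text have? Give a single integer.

Hunk 1: at line 2 remove [yxkhc,wtalr] add [mfrir,sie,cwh] -> 14 lines: qkg acen mfrir sie cwh gsi urst ywckb gwm kduio pki uxiq qilq aht
Hunk 2: at line 7 remove [gwm,kduio,pki] add [dfvk,biuor,xqwqd] -> 14 lines: qkg acen mfrir sie cwh gsi urst ywckb dfvk biuor xqwqd uxiq qilq aht
Hunk 3: at line 12 remove [qilq] add [swb,naxi] -> 15 lines: qkg acen mfrir sie cwh gsi urst ywckb dfvk biuor xqwqd uxiq swb naxi aht
Hunk 4: at line 4 remove [cwh,gsi] add [raitz,reqr,tqrtn] -> 16 lines: qkg acen mfrir sie raitz reqr tqrtn urst ywckb dfvk biuor xqwqd uxiq swb naxi aht
Hunk 5: at line 11 remove [uxiq] add [bqme,ipwgp,vsy] -> 18 lines: qkg acen mfrir sie raitz reqr tqrtn urst ywckb dfvk biuor xqwqd bqme ipwgp vsy swb naxi aht
Hunk 6: at line 4 remove [raitz,reqr] add [gco,dcof,ntjc] -> 19 lines: qkg acen mfrir sie gco dcof ntjc tqrtn urst ywckb dfvk biuor xqwqd bqme ipwgp vsy swb naxi aht
Hunk 7: at line 14 remove [ipwgp,vsy] add [qup] -> 18 lines: qkg acen mfrir sie gco dcof ntjc tqrtn urst ywckb dfvk biuor xqwqd bqme qup swb naxi aht
Final line count: 18

Answer: 18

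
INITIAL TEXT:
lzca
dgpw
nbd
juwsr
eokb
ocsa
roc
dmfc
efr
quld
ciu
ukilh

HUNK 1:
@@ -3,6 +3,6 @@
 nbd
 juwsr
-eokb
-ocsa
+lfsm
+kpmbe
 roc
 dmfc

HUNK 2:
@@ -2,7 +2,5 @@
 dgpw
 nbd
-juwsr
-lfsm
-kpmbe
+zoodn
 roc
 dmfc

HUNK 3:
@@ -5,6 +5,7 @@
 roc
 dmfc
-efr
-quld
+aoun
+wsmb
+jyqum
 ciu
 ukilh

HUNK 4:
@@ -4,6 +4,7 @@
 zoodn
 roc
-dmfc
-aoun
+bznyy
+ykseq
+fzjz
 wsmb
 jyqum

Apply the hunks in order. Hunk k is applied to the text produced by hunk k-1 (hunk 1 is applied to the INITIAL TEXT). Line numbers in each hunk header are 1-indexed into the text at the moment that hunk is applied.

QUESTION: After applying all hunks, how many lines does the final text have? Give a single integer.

Hunk 1: at line 3 remove [eokb,ocsa] add [lfsm,kpmbe] -> 12 lines: lzca dgpw nbd juwsr lfsm kpmbe roc dmfc efr quld ciu ukilh
Hunk 2: at line 2 remove [juwsr,lfsm,kpmbe] add [zoodn] -> 10 lines: lzca dgpw nbd zoodn roc dmfc efr quld ciu ukilh
Hunk 3: at line 5 remove [efr,quld] add [aoun,wsmb,jyqum] -> 11 lines: lzca dgpw nbd zoodn roc dmfc aoun wsmb jyqum ciu ukilh
Hunk 4: at line 4 remove [dmfc,aoun] add [bznyy,ykseq,fzjz] -> 12 lines: lzca dgpw nbd zoodn roc bznyy ykseq fzjz wsmb jyqum ciu ukilh
Final line count: 12

Answer: 12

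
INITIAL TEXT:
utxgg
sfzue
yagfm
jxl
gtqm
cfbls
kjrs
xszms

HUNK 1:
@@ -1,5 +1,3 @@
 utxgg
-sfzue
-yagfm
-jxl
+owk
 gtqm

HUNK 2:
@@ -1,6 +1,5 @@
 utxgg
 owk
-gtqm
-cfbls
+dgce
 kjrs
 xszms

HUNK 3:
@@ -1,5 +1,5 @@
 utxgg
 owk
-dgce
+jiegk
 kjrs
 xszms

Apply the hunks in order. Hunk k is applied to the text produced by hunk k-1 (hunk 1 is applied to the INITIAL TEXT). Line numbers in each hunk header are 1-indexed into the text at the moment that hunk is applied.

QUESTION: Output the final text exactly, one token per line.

Answer: utxgg
owk
jiegk
kjrs
xszms

Derivation:
Hunk 1: at line 1 remove [sfzue,yagfm,jxl] add [owk] -> 6 lines: utxgg owk gtqm cfbls kjrs xszms
Hunk 2: at line 1 remove [gtqm,cfbls] add [dgce] -> 5 lines: utxgg owk dgce kjrs xszms
Hunk 3: at line 1 remove [dgce] add [jiegk] -> 5 lines: utxgg owk jiegk kjrs xszms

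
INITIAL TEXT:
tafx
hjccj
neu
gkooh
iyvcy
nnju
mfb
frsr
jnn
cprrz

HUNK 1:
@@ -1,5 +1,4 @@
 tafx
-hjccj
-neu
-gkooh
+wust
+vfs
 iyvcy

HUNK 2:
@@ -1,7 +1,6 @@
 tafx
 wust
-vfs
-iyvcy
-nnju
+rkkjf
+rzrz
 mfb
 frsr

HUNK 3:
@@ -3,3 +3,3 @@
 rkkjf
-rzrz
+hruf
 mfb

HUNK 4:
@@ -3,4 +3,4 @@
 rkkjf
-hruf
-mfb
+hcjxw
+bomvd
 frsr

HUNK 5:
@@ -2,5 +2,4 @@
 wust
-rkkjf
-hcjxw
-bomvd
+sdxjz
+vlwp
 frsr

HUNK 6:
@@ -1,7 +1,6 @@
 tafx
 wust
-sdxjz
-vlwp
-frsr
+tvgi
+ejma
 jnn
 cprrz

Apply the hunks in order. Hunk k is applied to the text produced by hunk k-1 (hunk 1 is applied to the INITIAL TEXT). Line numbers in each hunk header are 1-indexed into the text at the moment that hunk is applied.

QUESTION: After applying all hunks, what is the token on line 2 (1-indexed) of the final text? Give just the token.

Answer: wust

Derivation:
Hunk 1: at line 1 remove [hjccj,neu,gkooh] add [wust,vfs] -> 9 lines: tafx wust vfs iyvcy nnju mfb frsr jnn cprrz
Hunk 2: at line 1 remove [vfs,iyvcy,nnju] add [rkkjf,rzrz] -> 8 lines: tafx wust rkkjf rzrz mfb frsr jnn cprrz
Hunk 3: at line 3 remove [rzrz] add [hruf] -> 8 lines: tafx wust rkkjf hruf mfb frsr jnn cprrz
Hunk 4: at line 3 remove [hruf,mfb] add [hcjxw,bomvd] -> 8 lines: tafx wust rkkjf hcjxw bomvd frsr jnn cprrz
Hunk 5: at line 2 remove [rkkjf,hcjxw,bomvd] add [sdxjz,vlwp] -> 7 lines: tafx wust sdxjz vlwp frsr jnn cprrz
Hunk 6: at line 1 remove [sdxjz,vlwp,frsr] add [tvgi,ejma] -> 6 lines: tafx wust tvgi ejma jnn cprrz
Final line 2: wust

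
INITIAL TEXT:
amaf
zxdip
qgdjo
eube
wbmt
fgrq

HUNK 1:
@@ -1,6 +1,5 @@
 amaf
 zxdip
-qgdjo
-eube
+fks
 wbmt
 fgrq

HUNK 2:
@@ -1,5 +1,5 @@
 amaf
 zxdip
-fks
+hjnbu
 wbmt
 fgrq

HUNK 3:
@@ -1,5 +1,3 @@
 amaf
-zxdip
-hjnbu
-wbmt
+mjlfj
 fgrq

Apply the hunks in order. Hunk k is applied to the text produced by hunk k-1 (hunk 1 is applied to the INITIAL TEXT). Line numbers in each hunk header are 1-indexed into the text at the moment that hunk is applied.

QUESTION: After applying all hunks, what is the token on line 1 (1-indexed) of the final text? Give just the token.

Hunk 1: at line 1 remove [qgdjo,eube] add [fks] -> 5 lines: amaf zxdip fks wbmt fgrq
Hunk 2: at line 1 remove [fks] add [hjnbu] -> 5 lines: amaf zxdip hjnbu wbmt fgrq
Hunk 3: at line 1 remove [zxdip,hjnbu,wbmt] add [mjlfj] -> 3 lines: amaf mjlfj fgrq
Final line 1: amaf

Answer: amaf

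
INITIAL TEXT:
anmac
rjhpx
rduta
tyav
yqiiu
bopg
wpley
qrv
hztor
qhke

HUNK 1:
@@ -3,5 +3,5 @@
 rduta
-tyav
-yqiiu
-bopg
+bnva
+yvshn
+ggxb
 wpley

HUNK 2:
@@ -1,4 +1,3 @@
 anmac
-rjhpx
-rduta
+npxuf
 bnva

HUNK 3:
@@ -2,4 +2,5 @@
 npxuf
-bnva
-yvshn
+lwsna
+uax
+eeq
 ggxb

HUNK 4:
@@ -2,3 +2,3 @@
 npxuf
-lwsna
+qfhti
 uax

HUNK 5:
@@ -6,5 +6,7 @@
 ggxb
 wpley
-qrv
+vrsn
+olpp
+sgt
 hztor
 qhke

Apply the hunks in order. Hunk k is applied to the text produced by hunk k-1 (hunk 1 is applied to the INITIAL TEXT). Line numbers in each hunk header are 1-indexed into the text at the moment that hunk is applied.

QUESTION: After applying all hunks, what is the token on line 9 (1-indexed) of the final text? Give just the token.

Hunk 1: at line 3 remove [tyav,yqiiu,bopg] add [bnva,yvshn,ggxb] -> 10 lines: anmac rjhpx rduta bnva yvshn ggxb wpley qrv hztor qhke
Hunk 2: at line 1 remove [rjhpx,rduta] add [npxuf] -> 9 lines: anmac npxuf bnva yvshn ggxb wpley qrv hztor qhke
Hunk 3: at line 2 remove [bnva,yvshn] add [lwsna,uax,eeq] -> 10 lines: anmac npxuf lwsna uax eeq ggxb wpley qrv hztor qhke
Hunk 4: at line 2 remove [lwsna] add [qfhti] -> 10 lines: anmac npxuf qfhti uax eeq ggxb wpley qrv hztor qhke
Hunk 5: at line 6 remove [qrv] add [vrsn,olpp,sgt] -> 12 lines: anmac npxuf qfhti uax eeq ggxb wpley vrsn olpp sgt hztor qhke
Final line 9: olpp

Answer: olpp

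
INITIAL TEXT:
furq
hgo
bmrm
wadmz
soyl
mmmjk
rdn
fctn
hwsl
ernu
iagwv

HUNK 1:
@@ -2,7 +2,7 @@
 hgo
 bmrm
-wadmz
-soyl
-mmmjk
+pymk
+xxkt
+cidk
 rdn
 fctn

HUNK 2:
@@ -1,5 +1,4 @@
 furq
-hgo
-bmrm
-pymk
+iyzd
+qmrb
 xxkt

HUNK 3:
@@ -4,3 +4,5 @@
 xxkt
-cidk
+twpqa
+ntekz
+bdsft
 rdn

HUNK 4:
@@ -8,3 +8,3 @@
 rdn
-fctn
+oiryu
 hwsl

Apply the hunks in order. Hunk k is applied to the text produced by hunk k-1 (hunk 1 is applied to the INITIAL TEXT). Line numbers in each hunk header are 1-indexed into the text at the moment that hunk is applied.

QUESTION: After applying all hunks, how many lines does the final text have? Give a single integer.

Answer: 12

Derivation:
Hunk 1: at line 2 remove [wadmz,soyl,mmmjk] add [pymk,xxkt,cidk] -> 11 lines: furq hgo bmrm pymk xxkt cidk rdn fctn hwsl ernu iagwv
Hunk 2: at line 1 remove [hgo,bmrm,pymk] add [iyzd,qmrb] -> 10 lines: furq iyzd qmrb xxkt cidk rdn fctn hwsl ernu iagwv
Hunk 3: at line 4 remove [cidk] add [twpqa,ntekz,bdsft] -> 12 lines: furq iyzd qmrb xxkt twpqa ntekz bdsft rdn fctn hwsl ernu iagwv
Hunk 4: at line 8 remove [fctn] add [oiryu] -> 12 lines: furq iyzd qmrb xxkt twpqa ntekz bdsft rdn oiryu hwsl ernu iagwv
Final line count: 12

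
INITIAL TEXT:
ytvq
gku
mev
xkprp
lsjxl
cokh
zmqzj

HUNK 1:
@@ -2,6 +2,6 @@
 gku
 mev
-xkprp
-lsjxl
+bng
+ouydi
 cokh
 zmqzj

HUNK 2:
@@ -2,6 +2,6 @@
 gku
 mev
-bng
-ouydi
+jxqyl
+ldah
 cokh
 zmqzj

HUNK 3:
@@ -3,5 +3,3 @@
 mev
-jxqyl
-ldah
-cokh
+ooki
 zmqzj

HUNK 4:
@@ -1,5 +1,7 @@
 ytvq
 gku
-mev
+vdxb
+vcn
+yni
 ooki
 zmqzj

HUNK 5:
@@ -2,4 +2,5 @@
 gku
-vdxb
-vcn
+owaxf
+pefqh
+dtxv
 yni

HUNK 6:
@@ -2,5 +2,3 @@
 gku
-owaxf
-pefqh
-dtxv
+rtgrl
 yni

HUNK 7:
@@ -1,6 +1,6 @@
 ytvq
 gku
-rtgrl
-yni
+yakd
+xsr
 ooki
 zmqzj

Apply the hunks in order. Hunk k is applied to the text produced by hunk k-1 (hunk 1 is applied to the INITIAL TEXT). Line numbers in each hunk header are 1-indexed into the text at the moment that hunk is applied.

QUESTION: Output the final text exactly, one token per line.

Answer: ytvq
gku
yakd
xsr
ooki
zmqzj

Derivation:
Hunk 1: at line 2 remove [xkprp,lsjxl] add [bng,ouydi] -> 7 lines: ytvq gku mev bng ouydi cokh zmqzj
Hunk 2: at line 2 remove [bng,ouydi] add [jxqyl,ldah] -> 7 lines: ytvq gku mev jxqyl ldah cokh zmqzj
Hunk 3: at line 3 remove [jxqyl,ldah,cokh] add [ooki] -> 5 lines: ytvq gku mev ooki zmqzj
Hunk 4: at line 1 remove [mev] add [vdxb,vcn,yni] -> 7 lines: ytvq gku vdxb vcn yni ooki zmqzj
Hunk 5: at line 2 remove [vdxb,vcn] add [owaxf,pefqh,dtxv] -> 8 lines: ytvq gku owaxf pefqh dtxv yni ooki zmqzj
Hunk 6: at line 2 remove [owaxf,pefqh,dtxv] add [rtgrl] -> 6 lines: ytvq gku rtgrl yni ooki zmqzj
Hunk 7: at line 1 remove [rtgrl,yni] add [yakd,xsr] -> 6 lines: ytvq gku yakd xsr ooki zmqzj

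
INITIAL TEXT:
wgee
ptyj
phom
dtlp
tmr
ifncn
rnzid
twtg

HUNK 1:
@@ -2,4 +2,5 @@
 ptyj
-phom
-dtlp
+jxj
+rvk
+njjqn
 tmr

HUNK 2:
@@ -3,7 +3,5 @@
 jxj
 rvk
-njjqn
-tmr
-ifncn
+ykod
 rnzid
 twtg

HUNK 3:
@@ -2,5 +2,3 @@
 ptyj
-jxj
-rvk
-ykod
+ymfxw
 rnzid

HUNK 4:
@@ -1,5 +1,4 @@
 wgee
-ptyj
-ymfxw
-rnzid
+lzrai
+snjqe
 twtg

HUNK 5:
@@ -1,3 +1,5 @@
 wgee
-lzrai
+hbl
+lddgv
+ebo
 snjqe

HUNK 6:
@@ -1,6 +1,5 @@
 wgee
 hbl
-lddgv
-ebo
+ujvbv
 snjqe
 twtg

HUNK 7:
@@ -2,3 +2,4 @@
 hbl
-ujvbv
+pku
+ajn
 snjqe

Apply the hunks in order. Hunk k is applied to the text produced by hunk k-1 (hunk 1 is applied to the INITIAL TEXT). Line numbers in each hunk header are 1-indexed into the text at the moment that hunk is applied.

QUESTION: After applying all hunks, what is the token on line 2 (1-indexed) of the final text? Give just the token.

Hunk 1: at line 2 remove [phom,dtlp] add [jxj,rvk,njjqn] -> 9 lines: wgee ptyj jxj rvk njjqn tmr ifncn rnzid twtg
Hunk 2: at line 3 remove [njjqn,tmr,ifncn] add [ykod] -> 7 lines: wgee ptyj jxj rvk ykod rnzid twtg
Hunk 3: at line 2 remove [jxj,rvk,ykod] add [ymfxw] -> 5 lines: wgee ptyj ymfxw rnzid twtg
Hunk 4: at line 1 remove [ptyj,ymfxw,rnzid] add [lzrai,snjqe] -> 4 lines: wgee lzrai snjqe twtg
Hunk 5: at line 1 remove [lzrai] add [hbl,lddgv,ebo] -> 6 lines: wgee hbl lddgv ebo snjqe twtg
Hunk 6: at line 1 remove [lddgv,ebo] add [ujvbv] -> 5 lines: wgee hbl ujvbv snjqe twtg
Hunk 7: at line 2 remove [ujvbv] add [pku,ajn] -> 6 lines: wgee hbl pku ajn snjqe twtg
Final line 2: hbl

Answer: hbl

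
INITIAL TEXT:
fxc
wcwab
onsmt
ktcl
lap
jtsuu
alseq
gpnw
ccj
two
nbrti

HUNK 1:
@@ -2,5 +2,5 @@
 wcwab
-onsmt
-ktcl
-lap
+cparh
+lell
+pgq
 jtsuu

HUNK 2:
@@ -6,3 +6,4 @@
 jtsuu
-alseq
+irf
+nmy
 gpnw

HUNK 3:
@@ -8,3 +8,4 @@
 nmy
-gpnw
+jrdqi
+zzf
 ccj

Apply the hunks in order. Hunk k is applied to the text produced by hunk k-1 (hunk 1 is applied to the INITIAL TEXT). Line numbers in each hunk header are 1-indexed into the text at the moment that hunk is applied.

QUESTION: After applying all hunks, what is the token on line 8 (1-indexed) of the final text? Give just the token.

Hunk 1: at line 2 remove [onsmt,ktcl,lap] add [cparh,lell,pgq] -> 11 lines: fxc wcwab cparh lell pgq jtsuu alseq gpnw ccj two nbrti
Hunk 2: at line 6 remove [alseq] add [irf,nmy] -> 12 lines: fxc wcwab cparh lell pgq jtsuu irf nmy gpnw ccj two nbrti
Hunk 3: at line 8 remove [gpnw] add [jrdqi,zzf] -> 13 lines: fxc wcwab cparh lell pgq jtsuu irf nmy jrdqi zzf ccj two nbrti
Final line 8: nmy

Answer: nmy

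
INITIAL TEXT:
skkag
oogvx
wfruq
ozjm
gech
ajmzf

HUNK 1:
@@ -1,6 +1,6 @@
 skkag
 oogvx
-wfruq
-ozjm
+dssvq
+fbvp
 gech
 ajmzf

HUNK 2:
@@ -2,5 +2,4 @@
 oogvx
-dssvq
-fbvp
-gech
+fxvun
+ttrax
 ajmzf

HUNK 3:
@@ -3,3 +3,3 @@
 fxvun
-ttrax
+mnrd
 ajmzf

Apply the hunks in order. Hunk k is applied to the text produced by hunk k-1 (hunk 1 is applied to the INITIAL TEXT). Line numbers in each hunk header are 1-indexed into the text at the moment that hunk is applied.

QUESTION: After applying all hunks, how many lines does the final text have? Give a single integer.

Answer: 5

Derivation:
Hunk 1: at line 1 remove [wfruq,ozjm] add [dssvq,fbvp] -> 6 lines: skkag oogvx dssvq fbvp gech ajmzf
Hunk 2: at line 2 remove [dssvq,fbvp,gech] add [fxvun,ttrax] -> 5 lines: skkag oogvx fxvun ttrax ajmzf
Hunk 3: at line 3 remove [ttrax] add [mnrd] -> 5 lines: skkag oogvx fxvun mnrd ajmzf
Final line count: 5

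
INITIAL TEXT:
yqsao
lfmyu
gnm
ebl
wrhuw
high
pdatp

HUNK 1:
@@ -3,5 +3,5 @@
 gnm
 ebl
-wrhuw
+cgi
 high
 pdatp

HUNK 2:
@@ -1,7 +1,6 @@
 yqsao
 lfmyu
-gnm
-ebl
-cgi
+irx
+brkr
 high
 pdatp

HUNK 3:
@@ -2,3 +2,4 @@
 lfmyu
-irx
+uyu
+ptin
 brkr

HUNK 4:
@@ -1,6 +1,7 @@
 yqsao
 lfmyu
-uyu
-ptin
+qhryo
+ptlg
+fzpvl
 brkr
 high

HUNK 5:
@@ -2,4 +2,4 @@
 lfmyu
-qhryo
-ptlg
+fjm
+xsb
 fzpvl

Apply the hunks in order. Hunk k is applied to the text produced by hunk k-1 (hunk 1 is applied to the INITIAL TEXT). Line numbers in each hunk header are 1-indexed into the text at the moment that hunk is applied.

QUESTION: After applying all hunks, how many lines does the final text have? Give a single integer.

Answer: 8

Derivation:
Hunk 1: at line 3 remove [wrhuw] add [cgi] -> 7 lines: yqsao lfmyu gnm ebl cgi high pdatp
Hunk 2: at line 1 remove [gnm,ebl,cgi] add [irx,brkr] -> 6 lines: yqsao lfmyu irx brkr high pdatp
Hunk 3: at line 2 remove [irx] add [uyu,ptin] -> 7 lines: yqsao lfmyu uyu ptin brkr high pdatp
Hunk 4: at line 1 remove [uyu,ptin] add [qhryo,ptlg,fzpvl] -> 8 lines: yqsao lfmyu qhryo ptlg fzpvl brkr high pdatp
Hunk 5: at line 2 remove [qhryo,ptlg] add [fjm,xsb] -> 8 lines: yqsao lfmyu fjm xsb fzpvl brkr high pdatp
Final line count: 8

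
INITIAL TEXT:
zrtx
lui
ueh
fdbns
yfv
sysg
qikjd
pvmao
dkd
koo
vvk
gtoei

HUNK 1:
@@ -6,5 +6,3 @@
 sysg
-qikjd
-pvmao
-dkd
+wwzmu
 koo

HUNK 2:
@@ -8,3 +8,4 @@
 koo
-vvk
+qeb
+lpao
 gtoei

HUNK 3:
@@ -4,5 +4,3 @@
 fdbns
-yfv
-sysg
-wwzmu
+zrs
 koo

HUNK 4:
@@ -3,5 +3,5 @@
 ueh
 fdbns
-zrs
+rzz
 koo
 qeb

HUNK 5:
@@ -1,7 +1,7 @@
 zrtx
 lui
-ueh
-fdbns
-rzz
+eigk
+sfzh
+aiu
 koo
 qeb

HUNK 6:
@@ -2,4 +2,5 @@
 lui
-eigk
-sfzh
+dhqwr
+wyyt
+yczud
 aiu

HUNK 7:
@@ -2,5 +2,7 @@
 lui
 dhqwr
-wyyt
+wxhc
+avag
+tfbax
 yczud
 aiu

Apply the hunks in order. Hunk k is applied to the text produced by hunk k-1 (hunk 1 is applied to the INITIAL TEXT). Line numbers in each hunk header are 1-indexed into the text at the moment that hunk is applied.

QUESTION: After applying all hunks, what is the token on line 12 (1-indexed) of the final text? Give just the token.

Answer: gtoei

Derivation:
Hunk 1: at line 6 remove [qikjd,pvmao,dkd] add [wwzmu] -> 10 lines: zrtx lui ueh fdbns yfv sysg wwzmu koo vvk gtoei
Hunk 2: at line 8 remove [vvk] add [qeb,lpao] -> 11 lines: zrtx lui ueh fdbns yfv sysg wwzmu koo qeb lpao gtoei
Hunk 3: at line 4 remove [yfv,sysg,wwzmu] add [zrs] -> 9 lines: zrtx lui ueh fdbns zrs koo qeb lpao gtoei
Hunk 4: at line 3 remove [zrs] add [rzz] -> 9 lines: zrtx lui ueh fdbns rzz koo qeb lpao gtoei
Hunk 5: at line 1 remove [ueh,fdbns,rzz] add [eigk,sfzh,aiu] -> 9 lines: zrtx lui eigk sfzh aiu koo qeb lpao gtoei
Hunk 6: at line 2 remove [eigk,sfzh] add [dhqwr,wyyt,yczud] -> 10 lines: zrtx lui dhqwr wyyt yczud aiu koo qeb lpao gtoei
Hunk 7: at line 2 remove [wyyt] add [wxhc,avag,tfbax] -> 12 lines: zrtx lui dhqwr wxhc avag tfbax yczud aiu koo qeb lpao gtoei
Final line 12: gtoei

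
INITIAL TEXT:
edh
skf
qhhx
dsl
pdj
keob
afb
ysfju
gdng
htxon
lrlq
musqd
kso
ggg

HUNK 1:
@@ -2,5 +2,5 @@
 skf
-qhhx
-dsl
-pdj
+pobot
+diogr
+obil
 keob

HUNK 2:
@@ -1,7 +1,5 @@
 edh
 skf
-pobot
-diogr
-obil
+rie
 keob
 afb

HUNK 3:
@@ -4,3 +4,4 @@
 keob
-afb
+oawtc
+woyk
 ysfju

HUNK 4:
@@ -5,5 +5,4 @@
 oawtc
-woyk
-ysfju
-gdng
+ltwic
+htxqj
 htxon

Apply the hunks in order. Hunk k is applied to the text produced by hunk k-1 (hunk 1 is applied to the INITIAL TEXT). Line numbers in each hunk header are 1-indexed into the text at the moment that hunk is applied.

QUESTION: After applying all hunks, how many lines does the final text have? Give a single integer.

Answer: 12

Derivation:
Hunk 1: at line 2 remove [qhhx,dsl,pdj] add [pobot,diogr,obil] -> 14 lines: edh skf pobot diogr obil keob afb ysfju gdng htxon lrlq musqd kso ggg
Hunk 2: at line 1 remove [pobot,diogr,obil] add [rie] -> 12 lines: edh skf rie keob afb ysfju gdng htxon lrlq musqd kso ggg
Hunk 3: at line 4 remove [afb] add [oawtc,woyk] -> 13 lines: edh skf rie keob oawtc woyk ysfju gdng htxon lrlq musqd kso ggg
Hunk 4: at line 5 remove [woyk,ysfju,gdng] add [ltwic,htxqj] -> 12 lines: edh skf rie keob oawtc ltwic htxqj htxon lrlq musqd kso ggg
Final line count: 12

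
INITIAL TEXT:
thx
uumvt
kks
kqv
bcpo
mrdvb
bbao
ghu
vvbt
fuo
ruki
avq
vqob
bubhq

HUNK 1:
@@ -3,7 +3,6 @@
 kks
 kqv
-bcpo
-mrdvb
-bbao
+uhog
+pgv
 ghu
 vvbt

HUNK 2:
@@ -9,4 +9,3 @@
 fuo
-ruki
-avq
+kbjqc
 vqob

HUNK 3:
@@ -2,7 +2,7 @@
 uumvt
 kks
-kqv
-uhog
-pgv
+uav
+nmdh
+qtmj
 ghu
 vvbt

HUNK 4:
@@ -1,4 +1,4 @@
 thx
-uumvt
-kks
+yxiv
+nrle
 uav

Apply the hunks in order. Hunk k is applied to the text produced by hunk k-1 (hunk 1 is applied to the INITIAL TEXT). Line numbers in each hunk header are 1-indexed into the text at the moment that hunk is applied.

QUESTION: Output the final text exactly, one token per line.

Hunk 1: at line 3 remove [bcpo,mrdvb,bbao] add [uhog,pgv] -> 13 lines: thx uumvt kks kqv uhog pgv ghu vvbt fuo ruki avq vqob bubhq
Hunk 2: at line 9 remove [ruki,avq] add [kbjqc] -> 12 lines: thx uumvt kks kqv uhog pgv ghu vvbt fuo kbjqc vqob bubhq
Hunk 3: at line 2 remove [kqv,uhog,pgv] add [uav,nmdh,qtmj] -> 12 lines: thx uumvt kks uav nmdh qtmj ghu vvbt fuo kbjqc vqob bubhq
Hunk 4: at line 1 remove [uumvt,kks] add [yxiv,nrle] -> 12 lines: thx yxiv nrle uav nmdh qtmj ghu vvbt fuo kbjqc vqob bubhq

Answer: thx
yxiv
nrle
uav
nmdh
qtmj
ghu
vvbt
fuo
kbjqc
vqob
bubhq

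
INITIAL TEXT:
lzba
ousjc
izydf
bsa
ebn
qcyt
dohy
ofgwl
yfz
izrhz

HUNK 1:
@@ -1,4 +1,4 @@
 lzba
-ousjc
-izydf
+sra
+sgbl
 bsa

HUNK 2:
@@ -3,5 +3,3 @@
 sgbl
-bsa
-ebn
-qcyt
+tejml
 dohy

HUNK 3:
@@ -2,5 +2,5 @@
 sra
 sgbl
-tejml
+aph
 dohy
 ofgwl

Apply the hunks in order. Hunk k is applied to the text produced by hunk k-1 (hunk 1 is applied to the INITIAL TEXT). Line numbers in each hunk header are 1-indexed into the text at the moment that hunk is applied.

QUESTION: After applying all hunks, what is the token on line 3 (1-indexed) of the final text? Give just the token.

Answer: sgbl

Derivation:
Hunk 1: at line 1 remove [ousjc,izydf] add [sra,sgbl] -> 10 lines: lzba sra sgbl bsa ebn qcyt dohy ofgwl yfz izrhz
Hunk 2: at line 3 remove [bsa,ebn,qcyt] add [tejml] -> 8 lines: lzba sra sgbl tejml dohy ofgwl yfz izrhz
Hunk 3: at line 2 remove [tejml] add [aph] -> 8 lines: lzba sra sgbl aph dohy ofgwl yfz izrhz
Final line 3: sgbl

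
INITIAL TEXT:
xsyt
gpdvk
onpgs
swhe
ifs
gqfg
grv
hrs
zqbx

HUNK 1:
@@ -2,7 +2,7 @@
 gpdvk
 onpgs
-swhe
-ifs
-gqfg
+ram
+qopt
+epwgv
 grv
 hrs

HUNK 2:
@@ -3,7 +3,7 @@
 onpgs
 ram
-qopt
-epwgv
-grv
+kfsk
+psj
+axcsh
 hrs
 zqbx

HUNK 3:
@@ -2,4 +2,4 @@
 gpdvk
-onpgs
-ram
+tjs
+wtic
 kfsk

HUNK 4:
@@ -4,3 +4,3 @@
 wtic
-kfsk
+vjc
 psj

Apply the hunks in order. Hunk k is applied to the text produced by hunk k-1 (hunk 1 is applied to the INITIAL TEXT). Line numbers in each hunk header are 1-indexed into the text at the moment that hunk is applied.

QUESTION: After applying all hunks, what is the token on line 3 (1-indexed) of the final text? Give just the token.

Hunk 1: at line 2 remove [swhe,ifs,gqfg] add [ram,qopt,epwgv] -> 9 lines: xsyt gpdvk onpgs ram qopt epwgv grv hrs zqbx
Hunk 2: at line 3 remove [qopt,epwgv,grv] add [kfsk,psj,axcsh] -> 9 lines: xsyt gpdvk onpgs ram kfsk psj axcsh hrs zqbx
Hunk 3: at line 2 remove [onpgs,ram] add [tjs,wtic] -> 9 lines: xsyt gpdvk tjs wtic kfsk psj axcsh hrs zqbx
Hunk 4: at line 4 remove [kfsk] add [vjc] -> 9 lines: xsyt gpdvk tjs wtic vjc psj axcsh hrs zqbx
Final line 3: tjs

Answer: tjs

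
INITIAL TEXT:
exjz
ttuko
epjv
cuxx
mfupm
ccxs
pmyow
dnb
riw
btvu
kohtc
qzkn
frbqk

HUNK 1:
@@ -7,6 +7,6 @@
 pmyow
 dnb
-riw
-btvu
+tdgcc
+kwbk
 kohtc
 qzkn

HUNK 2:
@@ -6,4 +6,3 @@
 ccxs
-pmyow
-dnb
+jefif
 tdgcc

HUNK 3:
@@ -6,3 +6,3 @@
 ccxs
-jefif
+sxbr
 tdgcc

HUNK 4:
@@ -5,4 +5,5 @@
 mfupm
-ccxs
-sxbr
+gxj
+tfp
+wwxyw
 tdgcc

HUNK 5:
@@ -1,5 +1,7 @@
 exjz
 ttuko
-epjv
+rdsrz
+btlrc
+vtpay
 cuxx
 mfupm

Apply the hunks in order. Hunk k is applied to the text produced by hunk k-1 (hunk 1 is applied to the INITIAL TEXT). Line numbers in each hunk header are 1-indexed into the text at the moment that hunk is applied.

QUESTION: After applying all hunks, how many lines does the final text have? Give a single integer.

Answer: 15

Derivation:
Hunk 1: at line 7 remove [riw,btvu] add [tdgcc,kwbk] -> 13 lines: exjz ttuko epjv cuxx mfupm ccxs pmyow dnb tdgcc kwbk kohtc qzkn frbqk
Hunk 2: at line 6 remove [pmyow,dnb] add [jefif] -> 12 lines: exjz ttuko epjv cuxx mfupm ccxs jefif tdgcc kwbk kohtc qzkn frbqk
Hunk 3: at line 6 remove [jefif] add [sxbr] -> 12 lines: exjz ttuko epjv cuxx mfupm ccxs sxbr tdgcc kwbk kohtc qzkn frbqk
Hunk 4: at line 5 remove [ccxs,sxbr] add [gxj,tfp,wwxyw] -> 13 lines: exjz ttuko epjv cuxx mfupm gxj tfp wwxyw tdgcc kwbk kohtc qzkn frbqk
Hunk 5: at line 1 remove [epjv] add [rdsrz,btlrc,vtpay] -> 15 lines: exjz ttuko rdsrz btlrc vtpay cuxx mfupm gxj tfp wwxyw tdgcc kwbk kohtc qzkn frbqk
Final line count: 15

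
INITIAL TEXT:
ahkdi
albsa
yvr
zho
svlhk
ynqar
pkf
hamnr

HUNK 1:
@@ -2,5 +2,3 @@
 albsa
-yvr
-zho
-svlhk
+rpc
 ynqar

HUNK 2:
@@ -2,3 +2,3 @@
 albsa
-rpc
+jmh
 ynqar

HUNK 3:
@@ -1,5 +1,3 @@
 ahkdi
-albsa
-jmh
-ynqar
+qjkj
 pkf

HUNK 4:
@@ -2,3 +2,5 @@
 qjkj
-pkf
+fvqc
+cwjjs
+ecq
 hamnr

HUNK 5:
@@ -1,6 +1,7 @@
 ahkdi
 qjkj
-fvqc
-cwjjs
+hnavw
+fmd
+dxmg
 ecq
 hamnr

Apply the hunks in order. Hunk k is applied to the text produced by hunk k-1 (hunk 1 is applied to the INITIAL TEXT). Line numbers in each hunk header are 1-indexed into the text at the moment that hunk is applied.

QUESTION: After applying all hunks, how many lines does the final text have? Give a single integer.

Answer: 7

Derivation:
Hunk 1: at line 2 remove [yvr,zho,svlhk] add [rpc] -> 6 lines: ahkdi albsa rpc ynqar pkf hamnr
Hunk 2: at line 2 remove [rpc] add [jmh] -> 6 lines: ahkdi albsa jmh ynqar pkf hamnr
Hunk 3: at line 1 remove [albsa,jmh,ynqar] add [qjkj] -> 4 lines: ahkdi qjkj pkf hamnr
Hunk 4: at line 2 remove [pkf] add [fvqc,cwjjs,ecq] -> 6 lines: ahkdi qjkj fvqc cwjjs ecq hamnr
Hunk 5: at line 1 remove [fvqc,cwjjs] add [hnavw,fmd,dxmg] -> 7 lines: ahkdi qjkj hnavw fmd dxmg ecq hamnr
Final line count: 7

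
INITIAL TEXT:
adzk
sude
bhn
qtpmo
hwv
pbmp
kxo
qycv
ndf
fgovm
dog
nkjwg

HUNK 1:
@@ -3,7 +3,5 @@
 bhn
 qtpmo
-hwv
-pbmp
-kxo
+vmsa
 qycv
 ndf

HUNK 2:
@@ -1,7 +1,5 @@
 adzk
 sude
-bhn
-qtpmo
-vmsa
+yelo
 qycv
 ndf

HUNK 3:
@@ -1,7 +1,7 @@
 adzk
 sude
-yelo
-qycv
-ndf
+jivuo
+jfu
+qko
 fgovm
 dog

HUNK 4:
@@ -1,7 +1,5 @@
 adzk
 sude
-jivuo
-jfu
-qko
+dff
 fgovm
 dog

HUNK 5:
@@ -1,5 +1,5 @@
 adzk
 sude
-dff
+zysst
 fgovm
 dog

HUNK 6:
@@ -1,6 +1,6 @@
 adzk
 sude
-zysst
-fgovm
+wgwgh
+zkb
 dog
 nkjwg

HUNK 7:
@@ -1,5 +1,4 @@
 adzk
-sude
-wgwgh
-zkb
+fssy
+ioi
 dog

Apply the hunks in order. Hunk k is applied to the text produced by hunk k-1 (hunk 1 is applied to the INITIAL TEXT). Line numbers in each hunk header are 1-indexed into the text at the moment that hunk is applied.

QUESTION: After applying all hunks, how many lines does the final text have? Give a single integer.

Hunk 1: at line 3 remove [hwv,pbmp,kxo] add [vmsa] -> 10 lines: adzk sude bhn qtpmo vmsa qycv ndf fgovm dog nkjwg
Hunk 2: at line 1 remove [bhn,qtpmo,vmsa] add [yelo] -> 8 lines: adzk sude yelo qycv ndf fgovm dog nkjwg
Hunk 3: at line 1 remove [yelo,qycv,ndf] add [jivuo,jfu,qko] -> 8 lines: adzk sude jivuo jfu qko fgovm dog nkjwg
Hunk 4: at line 1 remove [jivuo,jfu,qko] add [dff] -> 6 lines: adzk sude dff fgovm dog nkjwg
Hunk 5: at line 1 remove [dff] add [zysst] -> 6 lines: adzk sude zysst fgovm dog nkjwg
Hunk 6: at line 1 remove [zysst,fgovm] add [wgwgh,zkb] -> 6 lines: adzk sude wgwgh zkb dog nkjwg
Hunk 7: at line 1 remove [sude,wgwgh,zkb] add [fssy,ioi] -> 5 lines: adzk fssy ioi dog nkjwg
Final line count: 5

Answer: 5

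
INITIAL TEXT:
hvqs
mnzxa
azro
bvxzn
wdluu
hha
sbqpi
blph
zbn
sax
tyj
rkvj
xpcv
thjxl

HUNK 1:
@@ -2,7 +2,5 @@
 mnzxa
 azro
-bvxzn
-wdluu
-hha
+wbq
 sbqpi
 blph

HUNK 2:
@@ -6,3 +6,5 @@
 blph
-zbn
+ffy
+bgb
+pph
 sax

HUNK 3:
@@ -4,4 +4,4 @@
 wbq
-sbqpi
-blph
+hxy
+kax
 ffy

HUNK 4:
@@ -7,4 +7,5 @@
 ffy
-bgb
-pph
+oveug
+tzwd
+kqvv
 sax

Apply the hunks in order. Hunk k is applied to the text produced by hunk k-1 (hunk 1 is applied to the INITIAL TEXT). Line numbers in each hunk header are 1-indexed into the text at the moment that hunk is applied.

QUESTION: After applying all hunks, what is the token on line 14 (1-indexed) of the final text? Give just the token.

Answer: xpcv

Derivation:
Hunk 1: at line 2 remove [bvxzn,wdluu,hha] add [wbq] -> 12 lines: hvqs mnzxa azro wbq sbqpi blph zbn sax tyj rkvj xpcv thjxl
Hunk 2: at line 6 remove [zbn] add [ffy,bgb,pph] -> 14 lines: hvqs mnzxa azro wbq sbqpi blph ffy bgb pph sax tyj rkvj xpcv thjxl
Hunk 3: at line 4 remove [sbqpi,blph] add [hxy,kax] -> 14 lines: hvqs mnzxa azro wbq hxy kax ffy bgb pph sax tyj rkvj xpcv thjxl
Hunk 4: at line 7 remove [bgb,pph] add [oveug,tzwd,kqvv] -> 15 lines: hvqs mnzxa azro wbq hxy kax ffy oveug tzwd kqvv sax tyj rkvj xpcv thjxl
Final line 14: xpcv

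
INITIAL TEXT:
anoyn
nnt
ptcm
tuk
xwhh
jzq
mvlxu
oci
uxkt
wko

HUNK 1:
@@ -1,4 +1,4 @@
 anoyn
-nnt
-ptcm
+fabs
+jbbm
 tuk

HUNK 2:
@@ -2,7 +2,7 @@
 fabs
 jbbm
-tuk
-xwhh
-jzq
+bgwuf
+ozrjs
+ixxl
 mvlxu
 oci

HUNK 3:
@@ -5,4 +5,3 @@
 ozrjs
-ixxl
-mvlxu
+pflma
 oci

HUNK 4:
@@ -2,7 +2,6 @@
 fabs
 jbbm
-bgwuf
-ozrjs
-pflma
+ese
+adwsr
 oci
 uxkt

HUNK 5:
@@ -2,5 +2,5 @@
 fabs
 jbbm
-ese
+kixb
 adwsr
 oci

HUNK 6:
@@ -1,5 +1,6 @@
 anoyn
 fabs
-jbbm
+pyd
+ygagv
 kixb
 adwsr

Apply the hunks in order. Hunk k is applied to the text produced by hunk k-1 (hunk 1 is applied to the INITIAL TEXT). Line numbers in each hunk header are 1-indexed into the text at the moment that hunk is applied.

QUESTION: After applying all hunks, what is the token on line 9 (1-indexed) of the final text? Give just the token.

Hunk 1: at line 1 remove [nnt,ptcm] add [fabs,jbbm] -> 10 lines: anoyn fabs jbbm tuk xwhh jzq mvlxu oci uxkt wko
Hunk 2: at line 2 remove [tuk,xwhh,jzq] add [bgwuf,ozrjs,ixxl] -> 10 lines: anoyn fabs jbbm bgwuf ozrjs ixxl mvlxu oci uxkt wko
Hunk 3: at line 5 remove [ixxl,mvlxu] add [pflma] -> 9 lines: anoyn fabs jbbm bgwuf ozrjs pflma oci uxkt wko
Hunk 4: at line 2 remove [bgwuf,ozrjs,pflma] add [ese,adwsr] -> 8 lines: anoyn fabs jbbm ese adwsr oci uxkt wko
Hunk 5: at line 2 remove [ese] add [kixb] -> 8 lines: anoyn fabs jbbm kixb adwsr oci uxkt wko
Hunk 6: at line 1 remove [jbbm] add [pyd,ygagv] -> 9 lines: anoyn fabs pyd ygagv kixb adwsr oci uxkt wko
Final line 9: wko

Answer: wko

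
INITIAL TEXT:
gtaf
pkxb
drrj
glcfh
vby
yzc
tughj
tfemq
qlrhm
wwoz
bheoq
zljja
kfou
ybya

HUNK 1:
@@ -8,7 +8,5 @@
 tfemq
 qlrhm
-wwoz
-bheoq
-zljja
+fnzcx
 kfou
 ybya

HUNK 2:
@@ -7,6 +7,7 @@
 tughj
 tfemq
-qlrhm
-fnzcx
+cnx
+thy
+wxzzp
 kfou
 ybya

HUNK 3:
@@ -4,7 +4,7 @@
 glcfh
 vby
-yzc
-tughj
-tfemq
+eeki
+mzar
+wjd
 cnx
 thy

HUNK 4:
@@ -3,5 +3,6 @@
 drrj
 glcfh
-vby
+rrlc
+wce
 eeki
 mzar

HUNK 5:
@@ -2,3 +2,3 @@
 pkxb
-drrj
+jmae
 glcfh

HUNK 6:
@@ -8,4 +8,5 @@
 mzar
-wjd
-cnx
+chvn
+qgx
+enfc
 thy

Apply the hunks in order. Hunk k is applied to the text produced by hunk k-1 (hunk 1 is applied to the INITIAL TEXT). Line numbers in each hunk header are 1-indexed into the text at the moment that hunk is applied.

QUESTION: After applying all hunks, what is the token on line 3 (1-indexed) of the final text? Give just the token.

Hunk 1: at line 8 remove [wwoz,bheoq,zljja] add [fnzcx] -> 12 lines: gtaf pkxb drrj glcfh vby yzc tughj tfemq qlrhm fnzcx kfou ybya
Hunk 2: at line 7 remove [qlrhm,fnzcx] add [cnx,thy,wxzzp] -> 13 lines: gtaf pkxb drrj glcfh vby yzc tughj tfemq cnx thy wxzzp kfou ybya
Hunk 3: at line 4 remove [yzc,tughj,tfemq] add [eeki,mzar,wjd] -> 13 lines: gtaf pkxb drrj glcfh vby eeki mzar wjd cnx thy wxzzp kfou ybya
Hunk 4: at line 3 remove [vby] add [rrlc,wce] -> 14 lines: gtaf pkxb drrj glcfh rrlc wce eeki mzar wjd cnx thy wxzzp kfou ybya
Hunk 5: at line 2 remove [drrj] add [jmae] -> 14 lines: gtaf pkxb jmae glcfh rrlc wce eeki mzar wjd cnx thy wxzzp kfou ybya
Hunk 6: at line 8 remove [wjd,cnx] add [chvn,qgx,enfc] -> 15 lines: gtaf pkxb jmae glcfh rrlc wce eeki mzar chvn qgx enfc thy wxzzp kfou ybya
Final line 3: jmae

Answer: jmae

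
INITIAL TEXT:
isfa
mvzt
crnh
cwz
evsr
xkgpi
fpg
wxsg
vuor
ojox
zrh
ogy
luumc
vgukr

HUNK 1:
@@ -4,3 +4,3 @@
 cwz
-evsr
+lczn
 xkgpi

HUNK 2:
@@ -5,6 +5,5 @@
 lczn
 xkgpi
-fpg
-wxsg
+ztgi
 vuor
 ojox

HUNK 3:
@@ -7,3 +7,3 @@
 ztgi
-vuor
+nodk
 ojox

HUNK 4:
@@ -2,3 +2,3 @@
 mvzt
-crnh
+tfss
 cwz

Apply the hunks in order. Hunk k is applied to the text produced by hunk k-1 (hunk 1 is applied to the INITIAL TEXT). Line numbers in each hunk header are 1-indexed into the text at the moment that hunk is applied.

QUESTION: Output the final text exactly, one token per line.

Answer: isfa
mvzt
tfss
cwz
lczn
xkgpi
ztgi
nodk
ojox
zrh
ogy
luumc
vgukr

Derivation:
Hunk 1: at line 4 remove [evsr] add [lczn] -> 14 lines: isfa mvzt crnh cwz lczn xkgpi fpg wxsg vuor ojox zrh ogy luumc vgukr
Hunk 2: at line 5 remove [fpg,wxsg] add [ztgi] -> 13 lines: isfa mvzt crnh cwz lczn xkgpi ztgi vuor ojox zrh ogy luumc vgukr
Hunk 3: at line 7 remove [vuor] add [nodk] -> 13 lines: isfa mvzt crnh cwz lczn xkgpi ztgi nodk ojox zrh ogy luumc vgukr
Hunk 4: at line 2 remove [crnh] add [tfss] -> 13 lines: isfa mvzt tfss cwz lczn xkgpi ztgi nodk ojox zrh ogy luumc vgukr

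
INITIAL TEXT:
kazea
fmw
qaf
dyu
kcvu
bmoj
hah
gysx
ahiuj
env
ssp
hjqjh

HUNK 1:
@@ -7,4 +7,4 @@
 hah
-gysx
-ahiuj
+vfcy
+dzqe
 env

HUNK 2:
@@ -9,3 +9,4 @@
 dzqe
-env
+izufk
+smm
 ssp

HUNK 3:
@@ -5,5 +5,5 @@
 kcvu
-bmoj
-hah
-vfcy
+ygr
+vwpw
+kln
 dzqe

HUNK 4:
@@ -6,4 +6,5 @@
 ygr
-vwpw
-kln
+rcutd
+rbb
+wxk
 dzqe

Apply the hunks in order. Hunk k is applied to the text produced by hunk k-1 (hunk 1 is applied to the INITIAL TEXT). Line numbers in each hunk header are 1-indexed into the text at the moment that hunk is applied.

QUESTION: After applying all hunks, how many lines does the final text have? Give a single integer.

Hunk 1: at line 7 remove [gysx,ahiuj] add [vfcy,dzqe] -> 12 lines: kazea fmw qaf dyu kcvu bmoj hah vfcy dzqe env ssp hjqjh
Hunk 2: at line 9 remove [env] add [izufk,smm] -> 13 lines: kazea fmw qaf dyu kcvu bmoj hah vfcy dzqe izufk smm ssp hjqjh
Hunk 3: at line 5 remove [bmoj,hah,vfcy] add [ygr,vwpw,kln] -> 13 lines: kazea fmw qaf dyu kcvu ygr vwpw kln dzqe izufk smm ssp hjqjh
Hunk 4: at line 6 remove [vwpw,kln] add [rcutd,rbb,wxk] -> 14 lines: kazea fmw qaf dyu kcvu ygr rcutd rbb wxk dzqe izufk smm ssp hjqjh
Final line count: 14

Answer: 14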